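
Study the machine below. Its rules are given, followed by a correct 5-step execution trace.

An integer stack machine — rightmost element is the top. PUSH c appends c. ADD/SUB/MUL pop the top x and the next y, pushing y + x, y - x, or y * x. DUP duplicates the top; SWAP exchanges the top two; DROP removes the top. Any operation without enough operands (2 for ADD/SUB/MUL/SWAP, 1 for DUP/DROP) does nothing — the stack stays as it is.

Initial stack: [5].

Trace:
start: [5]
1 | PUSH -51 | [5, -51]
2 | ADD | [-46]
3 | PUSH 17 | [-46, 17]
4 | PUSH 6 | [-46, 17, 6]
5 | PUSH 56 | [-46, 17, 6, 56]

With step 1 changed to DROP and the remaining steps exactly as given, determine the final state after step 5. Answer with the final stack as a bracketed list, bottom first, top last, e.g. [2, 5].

[17, 6, 56]

(re-executing from step 1 with the substitution; state before step 1: [5])
1 | DROP | []
2 | ADD | []
3 | PUSH 17 | [17]
4 | PUSH 6 | [17, 6]
5 | PUSH 56 | [17, 6, 56]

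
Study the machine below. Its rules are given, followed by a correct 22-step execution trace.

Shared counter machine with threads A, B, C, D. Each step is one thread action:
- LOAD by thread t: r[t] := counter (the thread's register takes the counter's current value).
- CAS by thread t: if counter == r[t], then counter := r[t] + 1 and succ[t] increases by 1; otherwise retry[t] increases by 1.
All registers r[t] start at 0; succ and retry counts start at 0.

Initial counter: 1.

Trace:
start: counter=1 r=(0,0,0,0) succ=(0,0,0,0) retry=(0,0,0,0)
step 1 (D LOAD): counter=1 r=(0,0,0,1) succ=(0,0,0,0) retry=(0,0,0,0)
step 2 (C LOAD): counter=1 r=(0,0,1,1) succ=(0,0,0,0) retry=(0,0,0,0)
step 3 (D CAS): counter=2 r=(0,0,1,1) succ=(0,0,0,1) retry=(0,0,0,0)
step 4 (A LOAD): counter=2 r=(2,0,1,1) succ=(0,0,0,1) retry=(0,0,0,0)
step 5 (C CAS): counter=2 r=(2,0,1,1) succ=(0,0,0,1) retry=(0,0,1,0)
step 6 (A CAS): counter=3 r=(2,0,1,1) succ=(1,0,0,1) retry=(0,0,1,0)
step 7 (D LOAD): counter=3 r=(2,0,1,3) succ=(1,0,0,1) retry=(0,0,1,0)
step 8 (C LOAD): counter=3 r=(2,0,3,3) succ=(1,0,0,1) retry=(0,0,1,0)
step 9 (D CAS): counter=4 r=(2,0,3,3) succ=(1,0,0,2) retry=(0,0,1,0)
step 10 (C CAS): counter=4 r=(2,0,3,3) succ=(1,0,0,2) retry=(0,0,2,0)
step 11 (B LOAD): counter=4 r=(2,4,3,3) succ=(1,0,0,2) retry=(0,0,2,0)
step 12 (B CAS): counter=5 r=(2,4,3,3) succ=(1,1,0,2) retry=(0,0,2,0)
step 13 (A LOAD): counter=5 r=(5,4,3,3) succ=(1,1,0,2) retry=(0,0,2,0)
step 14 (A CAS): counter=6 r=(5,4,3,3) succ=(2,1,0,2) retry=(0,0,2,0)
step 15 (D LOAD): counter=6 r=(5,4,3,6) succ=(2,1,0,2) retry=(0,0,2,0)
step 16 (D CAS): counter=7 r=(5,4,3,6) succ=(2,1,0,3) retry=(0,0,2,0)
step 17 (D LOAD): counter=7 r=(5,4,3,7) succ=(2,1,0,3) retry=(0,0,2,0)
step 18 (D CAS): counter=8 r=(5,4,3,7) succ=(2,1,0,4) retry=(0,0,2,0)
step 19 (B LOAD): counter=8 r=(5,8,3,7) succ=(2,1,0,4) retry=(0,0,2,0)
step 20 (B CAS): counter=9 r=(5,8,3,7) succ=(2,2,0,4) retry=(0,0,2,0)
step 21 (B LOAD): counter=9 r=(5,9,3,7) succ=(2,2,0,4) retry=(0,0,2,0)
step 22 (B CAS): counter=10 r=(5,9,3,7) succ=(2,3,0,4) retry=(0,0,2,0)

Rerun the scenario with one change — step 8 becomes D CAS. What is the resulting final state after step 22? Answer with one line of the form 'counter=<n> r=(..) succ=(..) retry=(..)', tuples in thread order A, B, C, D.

(re-executing from step 8 with the substitution; state before step 8: counter=3 r=(2,0,1,3) succ=(1,0,0,1) retry=(0,0,1,0))
step 8 (D CAS): counter=4 r=(2,0,1,3) succ=(1,0,0,2) retry=(0,0,1,0)
step 9 (D CAS): counter=4 r=(2,0,1,3) succ=(1,0,0,2) retry=(0,0,1,1)
step 10 (C CAS): counter=4 r=(2,0,1,3) succ=(1,0,0,2) retry=(0,0,2,1)
step 11 (B LOAD): counter=4 r=(2,4,1,3) succ=(1,0,0,2) retry=(0,0,2,1)
step 12 (B CAS): counter=5 r=(2,4,1,3) succ=(1,1,0,2) retry=(0,0,2,1)
step 13 (A LOAD): counter=5 r=(5,4,1,3) succ=(1,1,0,2) retry=(0,0,2,1)
step 14 (A CAS): counter=6 r=(5,4,1,3) succ=(2,1,0,2) retry=(0,0,2,1)
step 15 (D LOAD): counter=6 r=(5,4,1,6) succ=(2,1,0,2) retry=(0,0,2,1)
step 16 (D CAS): counter=7 r=(5,4,1,6) succ=(2,1,0,3) retry=(0,0,2,1)
step 17 (D LOAD): counter=7 r=(5,4,1,7) succ=(2,1,0,3) retry=(0,0,2,1)
step 18 (D CAS): counter=8 r=(5,4,1,7) succ=(2,1,0,4) retry=(0,0,2,1)
step 19 (B LOAD): counter=8 r=(5,8,1,7) succ=(2,1,0,4) retry=(0,0,2,1)
step 20 (B CAS): counter=9 r=(5,8,1,7) succ=(2,2,0,4) retry=(0,0,2,1)
step 21 (B LOAD): counter=9 r=(5,9,1,7) succ=(2,2,0,4) retry=(0,0,2,1)
step 22 (B CAS): counter=10 r=(5,9,1,7) succ=(2,3,0,4) retry=(0,0,2,1)

counter=10 r=(5,9,1,7) succ=(2,3,0,4) retry=(0,0,2,1)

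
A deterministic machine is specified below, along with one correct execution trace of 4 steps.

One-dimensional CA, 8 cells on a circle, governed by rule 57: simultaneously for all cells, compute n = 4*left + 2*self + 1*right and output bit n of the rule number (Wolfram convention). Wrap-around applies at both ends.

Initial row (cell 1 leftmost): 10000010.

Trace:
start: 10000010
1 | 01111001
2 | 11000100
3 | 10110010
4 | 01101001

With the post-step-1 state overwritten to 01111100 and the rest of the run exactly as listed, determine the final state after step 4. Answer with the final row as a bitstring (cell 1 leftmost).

state after step 1 := 01111100
2 | 01000011
3 | 10111010
4 | 01100101

01100101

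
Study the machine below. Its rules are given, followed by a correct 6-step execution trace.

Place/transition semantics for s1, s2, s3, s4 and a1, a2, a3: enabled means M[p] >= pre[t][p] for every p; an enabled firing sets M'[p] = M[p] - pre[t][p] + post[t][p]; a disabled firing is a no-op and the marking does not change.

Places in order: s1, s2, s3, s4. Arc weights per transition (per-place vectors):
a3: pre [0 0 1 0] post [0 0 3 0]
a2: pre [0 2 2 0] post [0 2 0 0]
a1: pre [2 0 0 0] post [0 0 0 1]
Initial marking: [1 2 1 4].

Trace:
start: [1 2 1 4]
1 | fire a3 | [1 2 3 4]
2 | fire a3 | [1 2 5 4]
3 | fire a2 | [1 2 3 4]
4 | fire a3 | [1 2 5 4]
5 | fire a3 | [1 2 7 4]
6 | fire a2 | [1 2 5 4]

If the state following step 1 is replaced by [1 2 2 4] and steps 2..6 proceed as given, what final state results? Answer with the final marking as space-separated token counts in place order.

state after step 1 := [1 2 2 4]
2 | fire a3 | [1 2 4 4]
3 | fire a2 | [1 2 2 4]
4 | fire a3 | [1 2 4 4]
5 | fire a3 | [1 2 6 4]
6 | fire a2 | [1 2 4 4]

1 2 4 4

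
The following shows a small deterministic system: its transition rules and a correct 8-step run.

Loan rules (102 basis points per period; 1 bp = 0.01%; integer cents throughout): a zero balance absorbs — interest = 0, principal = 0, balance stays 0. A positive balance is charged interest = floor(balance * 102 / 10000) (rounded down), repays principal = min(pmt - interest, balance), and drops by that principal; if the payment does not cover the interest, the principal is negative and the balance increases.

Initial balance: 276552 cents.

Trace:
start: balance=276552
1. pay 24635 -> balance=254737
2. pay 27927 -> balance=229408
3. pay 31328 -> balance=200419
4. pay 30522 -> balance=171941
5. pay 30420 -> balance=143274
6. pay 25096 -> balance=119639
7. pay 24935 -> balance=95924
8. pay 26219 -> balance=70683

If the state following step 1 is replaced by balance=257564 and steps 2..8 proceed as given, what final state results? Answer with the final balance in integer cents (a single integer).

state after step 1 := balance=257564
2. pay 27927 -> balance=232264
3. pay 31328 -> balance=203305
4. pay 30522 -> balance=174856
5. pay 30420 -> balance=146219
6. pay 25096 -> balance=122614
7. pay 24935 -> balance=98929
8. pay 26219 -> balance=73719

73719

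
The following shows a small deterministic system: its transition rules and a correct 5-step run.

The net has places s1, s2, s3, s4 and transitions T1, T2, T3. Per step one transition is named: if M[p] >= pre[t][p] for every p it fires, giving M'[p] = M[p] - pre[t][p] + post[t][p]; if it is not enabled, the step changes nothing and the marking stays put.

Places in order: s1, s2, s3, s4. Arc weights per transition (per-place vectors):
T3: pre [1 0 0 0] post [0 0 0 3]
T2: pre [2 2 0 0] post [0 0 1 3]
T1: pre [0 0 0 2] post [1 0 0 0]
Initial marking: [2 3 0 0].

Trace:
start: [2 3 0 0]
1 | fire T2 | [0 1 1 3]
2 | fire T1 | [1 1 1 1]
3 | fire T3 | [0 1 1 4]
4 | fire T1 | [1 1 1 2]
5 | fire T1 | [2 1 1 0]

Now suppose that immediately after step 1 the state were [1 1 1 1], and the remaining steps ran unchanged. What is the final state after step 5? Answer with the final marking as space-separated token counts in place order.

state after step 1 := [1 1 1 1]
2 | fire T1 | [1 1 1 1]
3 | fire T3 | [0 1 1 4]
4 | fire T1 | [1 1 1 2]
5 | fire T1 | [2 1 1 0]

2 1 1 0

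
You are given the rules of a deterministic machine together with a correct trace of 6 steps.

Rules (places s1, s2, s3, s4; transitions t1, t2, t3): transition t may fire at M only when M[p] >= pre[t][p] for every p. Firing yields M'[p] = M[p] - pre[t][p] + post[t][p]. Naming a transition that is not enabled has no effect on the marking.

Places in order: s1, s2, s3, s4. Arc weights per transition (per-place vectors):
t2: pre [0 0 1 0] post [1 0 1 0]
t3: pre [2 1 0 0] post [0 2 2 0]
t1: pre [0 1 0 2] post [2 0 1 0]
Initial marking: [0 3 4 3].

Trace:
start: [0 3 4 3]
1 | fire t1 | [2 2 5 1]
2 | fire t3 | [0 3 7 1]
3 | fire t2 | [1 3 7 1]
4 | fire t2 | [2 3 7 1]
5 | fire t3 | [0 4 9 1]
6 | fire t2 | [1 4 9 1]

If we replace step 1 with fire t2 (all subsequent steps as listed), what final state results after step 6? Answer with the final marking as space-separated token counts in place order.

(re-executing from step 1 with the substitution; state before step 1: [0 3 4 3])
1 | fire t2 | [1 3 4 3]
2 | fire t3 | [1 3 4 3]
3 | fire t2 | [2 3 4 3]
4 | fire t2 | [3 3 4 3]
5 | fire t3 | [1 4 6 3]
6 | fire t2 | [2 4 6 3]

2 4 6 3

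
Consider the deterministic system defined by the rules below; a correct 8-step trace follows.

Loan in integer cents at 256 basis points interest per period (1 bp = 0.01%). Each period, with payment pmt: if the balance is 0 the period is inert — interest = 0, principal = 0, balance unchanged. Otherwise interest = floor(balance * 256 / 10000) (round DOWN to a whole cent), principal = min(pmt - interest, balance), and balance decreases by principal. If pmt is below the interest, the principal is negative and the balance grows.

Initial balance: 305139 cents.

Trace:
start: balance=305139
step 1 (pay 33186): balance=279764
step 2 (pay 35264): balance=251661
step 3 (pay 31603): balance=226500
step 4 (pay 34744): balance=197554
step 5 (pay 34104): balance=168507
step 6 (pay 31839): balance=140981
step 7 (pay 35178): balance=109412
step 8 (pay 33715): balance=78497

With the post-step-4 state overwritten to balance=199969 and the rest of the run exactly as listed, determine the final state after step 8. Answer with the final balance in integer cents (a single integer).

81170

state after step 4 := balance=199969
step 5 (pay 34104): balance=170984
step 6 (pay 31839): balance=143522
step 7 (pay 35178): balance=112018
step 8 (pay 33715): balance=81170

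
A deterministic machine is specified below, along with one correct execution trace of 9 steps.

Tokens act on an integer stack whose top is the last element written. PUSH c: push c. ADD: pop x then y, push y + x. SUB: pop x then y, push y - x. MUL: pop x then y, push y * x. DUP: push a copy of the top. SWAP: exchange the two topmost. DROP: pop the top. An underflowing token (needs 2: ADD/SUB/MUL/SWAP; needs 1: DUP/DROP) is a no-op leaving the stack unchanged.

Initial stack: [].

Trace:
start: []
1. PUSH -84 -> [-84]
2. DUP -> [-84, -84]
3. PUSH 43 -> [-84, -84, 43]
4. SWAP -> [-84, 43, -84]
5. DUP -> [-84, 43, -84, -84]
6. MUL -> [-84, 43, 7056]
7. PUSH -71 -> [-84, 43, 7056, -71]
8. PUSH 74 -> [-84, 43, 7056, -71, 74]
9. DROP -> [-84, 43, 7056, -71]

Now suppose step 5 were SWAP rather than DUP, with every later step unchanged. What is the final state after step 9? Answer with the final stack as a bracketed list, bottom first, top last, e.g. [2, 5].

[-84, -3612, -71]

(re-executing from step 5 with the substitution; state before step 5: [-84, 43, -84])
5. SWAP -> [-84, -84, 43]
6. MUL -> [-84, -3612]
7. PUSH -71 -> [-84, -3612, -71]
8. PUSH 74 -> [-84, -3612, -71, 74]
9. DROP -> [-84, -3612, -71]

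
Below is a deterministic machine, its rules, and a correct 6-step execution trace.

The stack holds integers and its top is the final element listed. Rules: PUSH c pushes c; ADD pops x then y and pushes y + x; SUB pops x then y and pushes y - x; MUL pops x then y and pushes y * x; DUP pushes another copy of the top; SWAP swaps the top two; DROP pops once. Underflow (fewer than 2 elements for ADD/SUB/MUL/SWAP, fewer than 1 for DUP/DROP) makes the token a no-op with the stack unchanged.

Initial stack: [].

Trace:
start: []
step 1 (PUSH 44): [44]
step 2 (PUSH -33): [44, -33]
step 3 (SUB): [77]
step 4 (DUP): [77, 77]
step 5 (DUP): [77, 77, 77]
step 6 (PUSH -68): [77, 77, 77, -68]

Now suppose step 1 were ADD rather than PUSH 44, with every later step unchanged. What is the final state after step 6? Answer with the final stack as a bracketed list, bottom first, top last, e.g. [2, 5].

[-33, -33, -33, -68]

(re-executing from step 1 with the substitution; state before step 1: [])
step 1 (ADD): []
step 2 (PUSH -33): [-33]
step 3 (SUB): [-33]
step 4 (DUP): [-33, -33]
step 5 (DUP): [-33, -33, -33]
step 6 (PUSH -68): [-33, -33, -33, -68]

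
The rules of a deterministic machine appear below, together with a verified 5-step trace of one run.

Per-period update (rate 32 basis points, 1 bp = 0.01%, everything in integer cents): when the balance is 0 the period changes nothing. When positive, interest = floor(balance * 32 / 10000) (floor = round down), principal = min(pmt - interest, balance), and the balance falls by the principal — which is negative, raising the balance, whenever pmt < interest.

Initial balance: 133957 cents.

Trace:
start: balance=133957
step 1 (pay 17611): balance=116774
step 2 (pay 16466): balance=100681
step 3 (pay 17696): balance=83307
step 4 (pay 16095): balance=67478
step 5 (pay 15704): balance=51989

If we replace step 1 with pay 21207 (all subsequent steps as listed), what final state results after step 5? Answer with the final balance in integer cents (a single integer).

(re-executing from step 1 with the substitution; state before step 1: balance=133957)
step 1 (pay 21207): balance=113178
step 2 (pay 16466): balance=97074
step 3 (pay 17696): balance=79688
step 4 (pay 16095): balance=63848
step 5 (pay 15704): balance=48348

48348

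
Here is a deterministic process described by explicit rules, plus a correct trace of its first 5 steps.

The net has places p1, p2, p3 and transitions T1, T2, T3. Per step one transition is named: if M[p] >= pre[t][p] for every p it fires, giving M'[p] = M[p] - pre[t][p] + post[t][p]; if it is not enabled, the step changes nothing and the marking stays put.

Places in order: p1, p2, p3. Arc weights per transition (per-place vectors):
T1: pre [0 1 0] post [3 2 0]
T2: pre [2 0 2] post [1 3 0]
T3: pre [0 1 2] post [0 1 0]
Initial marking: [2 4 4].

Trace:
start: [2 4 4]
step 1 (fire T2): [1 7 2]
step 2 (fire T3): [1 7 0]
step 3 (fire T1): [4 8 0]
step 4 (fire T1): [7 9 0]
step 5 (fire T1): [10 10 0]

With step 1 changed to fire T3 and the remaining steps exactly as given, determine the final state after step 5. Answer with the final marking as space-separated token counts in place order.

11 7 0

(re-executing from step 1 with the substitution; state before step 1: [2 4 4])
step 1 (fire T3): [2 4 2]
step 2 (fire T3): [2 4 0]
step 3 (fire T1): [5 5 0]
step 4 (fire T1): [8 6 0]
step 5 (fire T1): [11 7 0]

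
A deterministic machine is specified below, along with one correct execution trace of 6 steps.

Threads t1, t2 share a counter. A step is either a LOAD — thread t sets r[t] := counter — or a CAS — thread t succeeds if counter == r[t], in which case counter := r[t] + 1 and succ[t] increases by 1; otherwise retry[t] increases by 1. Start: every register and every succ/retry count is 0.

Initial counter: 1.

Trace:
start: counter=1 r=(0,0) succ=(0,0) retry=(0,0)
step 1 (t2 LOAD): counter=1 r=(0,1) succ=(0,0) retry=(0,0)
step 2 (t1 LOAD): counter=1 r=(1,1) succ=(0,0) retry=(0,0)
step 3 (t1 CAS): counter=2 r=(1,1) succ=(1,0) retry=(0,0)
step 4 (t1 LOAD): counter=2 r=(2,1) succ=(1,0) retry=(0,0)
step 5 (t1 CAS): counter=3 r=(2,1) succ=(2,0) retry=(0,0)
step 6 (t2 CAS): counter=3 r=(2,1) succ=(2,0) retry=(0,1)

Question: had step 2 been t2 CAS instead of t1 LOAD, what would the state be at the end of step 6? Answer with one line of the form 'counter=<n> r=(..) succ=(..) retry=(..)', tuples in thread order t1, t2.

(re-executing from step 2 with the substitution; state before step 2: counter=1 r=(0,1) succ=(0,0) retry=(0,0))
step 2 (t2 CAS): counter=2 r=(0,1) succ=(0,1) retry=(0,0)
step 3 (t1 CAS): counter=2 r=(0,1) succ=(0,1) retry=(1,0)
step 4 (t1 LOAD): counter=2 r=(2,1) succ=(0,1) retry=(1,0)
step 5 (t1 CAS): counter=3 r=(2,1) succ=(1,1) retry=(1,0)
step 6 (t2 CAS): counter=3 r=(2,1) succ=(1,1) retry=(1,1)

counter=3 r=(2,1) succ=(1,1) retry=(1,1)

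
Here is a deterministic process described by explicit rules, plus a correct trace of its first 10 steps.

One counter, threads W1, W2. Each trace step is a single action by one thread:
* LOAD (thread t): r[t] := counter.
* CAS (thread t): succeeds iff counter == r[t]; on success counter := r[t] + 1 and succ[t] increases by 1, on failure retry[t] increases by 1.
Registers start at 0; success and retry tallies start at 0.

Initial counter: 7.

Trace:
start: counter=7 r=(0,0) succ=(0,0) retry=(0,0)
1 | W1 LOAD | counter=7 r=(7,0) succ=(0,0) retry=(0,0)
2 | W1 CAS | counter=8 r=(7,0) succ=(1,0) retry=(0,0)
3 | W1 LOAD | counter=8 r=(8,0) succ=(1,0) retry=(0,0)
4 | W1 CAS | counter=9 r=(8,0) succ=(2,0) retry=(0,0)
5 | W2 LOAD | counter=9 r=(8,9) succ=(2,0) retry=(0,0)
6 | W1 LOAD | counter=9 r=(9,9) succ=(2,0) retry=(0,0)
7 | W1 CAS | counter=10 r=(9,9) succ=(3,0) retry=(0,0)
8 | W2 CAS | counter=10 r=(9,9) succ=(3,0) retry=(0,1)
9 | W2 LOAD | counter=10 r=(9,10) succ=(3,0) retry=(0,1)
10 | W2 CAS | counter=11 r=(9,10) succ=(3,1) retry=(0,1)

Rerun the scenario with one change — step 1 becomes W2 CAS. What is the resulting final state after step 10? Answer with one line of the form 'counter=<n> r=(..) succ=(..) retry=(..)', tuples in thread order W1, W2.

counter=10 r=(8,9) succ=(2,1) retry=(1,2)

(re-executing from step 1 with the substitution; state before step 1: counter=7 r=(0,0) succ=(0,0) retry=(0,0))
1 | W2 CAS | counter=7 r=(0,0) succ=(0,0) retry=(0,1)
2 | W1 CAS | counter=7 r=(0,0) succ=(0,0) retry=(1,1)
3 | W1 LOAD | counter=7 r=(7,0) succ=(0,0) retry=(1,1)
4 | W1 CAS | counter=8 r=(7,0) succ=(1,0) retry=(1,1)
5 | W2 LOAD | counter=8 r=(7,8) succ=(1,0) retry=(1,1)
6 | W1 LOAD | counter=8 r=(8,8) succ=(1,0) retry=(1,1)
7 | W1 CAS | counter=9 r=(8,8) succ=(2,0) retry=(1,1)
8 | W2 CAS | counter=9 r=(8,8) succ=(2,0) retry=(1,2)
9 | W2 LOAD | counter=9 r=(8,9) succ=(2,0) retry=(1,2)
10 | W2 CAS | counter=10 r=(8,9) succ=(2,1) retry=(1,2)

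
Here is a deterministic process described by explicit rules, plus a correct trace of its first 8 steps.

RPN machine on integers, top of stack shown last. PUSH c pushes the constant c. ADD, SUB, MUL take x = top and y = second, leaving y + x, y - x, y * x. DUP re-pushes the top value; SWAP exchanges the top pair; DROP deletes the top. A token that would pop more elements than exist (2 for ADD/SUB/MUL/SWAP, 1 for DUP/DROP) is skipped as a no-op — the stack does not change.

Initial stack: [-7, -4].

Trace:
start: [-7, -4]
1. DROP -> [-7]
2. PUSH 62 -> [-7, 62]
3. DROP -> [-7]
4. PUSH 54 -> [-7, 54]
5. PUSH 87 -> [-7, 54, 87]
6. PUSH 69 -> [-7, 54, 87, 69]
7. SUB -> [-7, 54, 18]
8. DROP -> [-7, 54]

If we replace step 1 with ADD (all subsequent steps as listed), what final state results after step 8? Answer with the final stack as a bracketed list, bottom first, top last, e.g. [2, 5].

(re-executing from step 1 with the substitution; state before step 1: [-7, -4])
1. ADD -> [-11]
2. PUSH 62 -> [-11, 62]
3. DROP -> [-11]
4. PUSH 54 -> [-11, 54]
5. PUSH 87 -> [-11, 54, 87]
6. PUSH 69 -> [-11, 54, 87, 69]
7. SUB -> [-11, 54, 18]
8. DROP -> [-11, 54]

[-11, 54]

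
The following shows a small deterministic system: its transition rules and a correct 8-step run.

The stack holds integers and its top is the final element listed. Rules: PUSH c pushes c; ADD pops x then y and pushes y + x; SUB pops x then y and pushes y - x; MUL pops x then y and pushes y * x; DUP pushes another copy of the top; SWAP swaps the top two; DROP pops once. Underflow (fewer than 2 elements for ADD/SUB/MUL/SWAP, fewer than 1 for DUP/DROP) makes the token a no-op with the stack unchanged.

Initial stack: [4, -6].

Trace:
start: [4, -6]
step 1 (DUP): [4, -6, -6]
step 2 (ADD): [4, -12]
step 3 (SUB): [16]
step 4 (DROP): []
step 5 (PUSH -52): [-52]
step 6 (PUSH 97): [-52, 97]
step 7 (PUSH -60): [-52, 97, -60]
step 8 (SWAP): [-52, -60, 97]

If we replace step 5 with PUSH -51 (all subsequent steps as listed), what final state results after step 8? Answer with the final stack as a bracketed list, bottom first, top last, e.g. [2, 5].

(re-executing from step 5 with the substitution; state before step 5: [])
step 5 (PUSH -51): [-51]
step 6 (PUSH 97): [-51, 97]
step 7 (PUSH -60): [-51, 97, -60]
step 8 (SWAP): [-51, -60, 97]

[-51, -60, 97]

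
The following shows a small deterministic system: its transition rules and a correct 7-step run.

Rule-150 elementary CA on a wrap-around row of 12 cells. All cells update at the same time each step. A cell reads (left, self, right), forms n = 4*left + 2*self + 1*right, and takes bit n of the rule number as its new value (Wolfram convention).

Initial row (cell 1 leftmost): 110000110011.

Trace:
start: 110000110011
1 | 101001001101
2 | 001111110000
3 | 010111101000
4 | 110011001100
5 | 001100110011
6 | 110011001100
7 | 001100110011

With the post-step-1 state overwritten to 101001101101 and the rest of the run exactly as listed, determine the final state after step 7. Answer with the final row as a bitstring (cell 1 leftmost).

000100010001

state after step 1 := 101001101101
2 | 001110000000
3 | 010101000000
4 | 110101100000
5 | 000100010001
6 | 101110111011
7 | 000100010001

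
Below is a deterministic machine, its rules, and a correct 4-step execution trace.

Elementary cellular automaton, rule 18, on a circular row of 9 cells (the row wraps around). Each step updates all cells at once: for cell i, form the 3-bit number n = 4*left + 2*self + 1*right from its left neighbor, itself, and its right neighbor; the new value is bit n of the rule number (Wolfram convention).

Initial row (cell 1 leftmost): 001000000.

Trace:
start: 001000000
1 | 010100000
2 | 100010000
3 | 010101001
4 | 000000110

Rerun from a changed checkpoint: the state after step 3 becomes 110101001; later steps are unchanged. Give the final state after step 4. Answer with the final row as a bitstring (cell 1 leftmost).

state after step 3 := 110101001
4 | 000000110

000000110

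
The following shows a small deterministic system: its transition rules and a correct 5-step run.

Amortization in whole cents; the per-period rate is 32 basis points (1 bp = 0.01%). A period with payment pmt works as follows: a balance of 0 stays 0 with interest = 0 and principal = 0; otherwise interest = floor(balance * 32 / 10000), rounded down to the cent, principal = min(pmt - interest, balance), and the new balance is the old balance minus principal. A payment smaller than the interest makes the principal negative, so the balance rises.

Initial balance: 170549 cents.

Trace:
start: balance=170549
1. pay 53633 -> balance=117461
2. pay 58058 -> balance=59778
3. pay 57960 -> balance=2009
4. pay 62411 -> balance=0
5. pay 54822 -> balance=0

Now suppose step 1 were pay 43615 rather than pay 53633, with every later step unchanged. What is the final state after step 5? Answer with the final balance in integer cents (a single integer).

(re-executing from step 1 with the substitution; state before step 1: balance=170549)
1. pay 43615 -> balance=127479
2. pay 58058 -> balance=69828
3. pay 57960 -> balance=12091
4. pay 62411 -> balance=0
5. pay 54822 -> balance=0

0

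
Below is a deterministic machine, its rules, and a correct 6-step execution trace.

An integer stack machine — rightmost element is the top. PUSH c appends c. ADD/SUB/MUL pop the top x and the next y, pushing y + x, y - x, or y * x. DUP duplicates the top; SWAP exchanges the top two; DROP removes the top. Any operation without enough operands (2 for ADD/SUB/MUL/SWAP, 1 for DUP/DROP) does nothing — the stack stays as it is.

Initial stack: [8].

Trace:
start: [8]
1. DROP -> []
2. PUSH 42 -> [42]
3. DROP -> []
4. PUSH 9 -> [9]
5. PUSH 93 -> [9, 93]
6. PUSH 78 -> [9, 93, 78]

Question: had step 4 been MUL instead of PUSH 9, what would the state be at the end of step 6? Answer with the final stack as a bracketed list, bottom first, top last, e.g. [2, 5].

[93, 78]

(re-executing from step 4 with the substitution; state before step 4: [])
4. MUL -> []
5. PUSH 93 -> [93]
6. PUSH 78 -> [93, 78]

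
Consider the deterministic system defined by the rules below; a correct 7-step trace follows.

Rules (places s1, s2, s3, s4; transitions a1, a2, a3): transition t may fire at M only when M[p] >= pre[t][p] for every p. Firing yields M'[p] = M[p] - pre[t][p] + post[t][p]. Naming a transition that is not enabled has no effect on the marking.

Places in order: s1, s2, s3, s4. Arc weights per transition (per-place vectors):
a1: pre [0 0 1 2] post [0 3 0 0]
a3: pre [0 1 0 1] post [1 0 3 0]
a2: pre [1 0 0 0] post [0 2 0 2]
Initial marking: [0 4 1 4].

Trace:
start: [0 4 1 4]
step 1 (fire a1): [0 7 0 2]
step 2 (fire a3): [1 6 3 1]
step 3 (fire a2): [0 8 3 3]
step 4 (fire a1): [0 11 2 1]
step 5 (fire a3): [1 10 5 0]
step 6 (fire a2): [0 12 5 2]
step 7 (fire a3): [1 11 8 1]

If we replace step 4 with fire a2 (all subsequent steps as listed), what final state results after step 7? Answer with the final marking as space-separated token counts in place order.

(re-executing from step 4 with the substitution; state before step 4: [0 8 3 3])
step 4 (fire a2): [0 8 3 3]
step 5 (fire a3): [1 7 6 2]
step 6 (fire a2): [0 9 6 4]
step 7 (fire a3): [1 8 9 3]

1 8 9 3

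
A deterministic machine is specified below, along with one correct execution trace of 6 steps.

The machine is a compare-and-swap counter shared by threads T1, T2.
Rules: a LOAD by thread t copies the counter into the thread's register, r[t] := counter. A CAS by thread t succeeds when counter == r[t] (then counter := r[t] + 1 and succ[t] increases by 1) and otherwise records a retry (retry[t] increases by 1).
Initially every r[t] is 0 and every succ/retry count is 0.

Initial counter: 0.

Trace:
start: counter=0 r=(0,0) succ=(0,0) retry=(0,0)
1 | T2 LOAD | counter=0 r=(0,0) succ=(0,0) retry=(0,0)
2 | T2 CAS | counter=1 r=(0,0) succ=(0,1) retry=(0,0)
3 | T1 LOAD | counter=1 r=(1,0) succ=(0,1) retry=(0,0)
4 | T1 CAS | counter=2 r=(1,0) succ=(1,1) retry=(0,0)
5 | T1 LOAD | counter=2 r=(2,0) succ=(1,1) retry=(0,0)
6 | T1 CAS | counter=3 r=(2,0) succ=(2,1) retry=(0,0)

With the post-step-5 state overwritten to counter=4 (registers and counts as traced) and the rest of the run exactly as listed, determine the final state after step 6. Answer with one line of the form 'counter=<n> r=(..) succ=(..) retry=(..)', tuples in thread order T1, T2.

counter=4 r=(2,0) succ=(1,1) retry=(1,0)

state after step 5 := counter=4 r=(2,0) succ=(1,1) retry=(0,0)
6 | T1 CAS | counter=4 r=(2,0) succ=(1,1) retry=(1,0)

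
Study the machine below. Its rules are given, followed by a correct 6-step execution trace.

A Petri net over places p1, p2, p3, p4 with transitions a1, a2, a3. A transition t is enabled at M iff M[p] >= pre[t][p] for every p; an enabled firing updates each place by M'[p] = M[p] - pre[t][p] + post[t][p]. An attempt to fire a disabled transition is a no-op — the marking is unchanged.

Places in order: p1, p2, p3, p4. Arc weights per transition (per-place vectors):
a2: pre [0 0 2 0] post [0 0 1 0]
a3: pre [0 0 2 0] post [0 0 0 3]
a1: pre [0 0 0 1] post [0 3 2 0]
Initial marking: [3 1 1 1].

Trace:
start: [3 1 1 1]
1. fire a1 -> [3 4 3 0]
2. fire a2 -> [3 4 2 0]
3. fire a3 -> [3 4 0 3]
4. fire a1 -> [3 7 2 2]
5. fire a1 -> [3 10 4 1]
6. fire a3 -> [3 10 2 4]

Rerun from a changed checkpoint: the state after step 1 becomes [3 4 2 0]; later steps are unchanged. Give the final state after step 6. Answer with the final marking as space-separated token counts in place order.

3 4 1 0

state after step 1 := [3 4 2 0]
2. fire a2 -> [3 4 1 0]
3. fire a3 -> [3 4 1 0]
4. fire a1 -> [3 4 1 0]
5. fire a1 -> [3 4 1 0]
6. fire a3 -> [3 4 1 0]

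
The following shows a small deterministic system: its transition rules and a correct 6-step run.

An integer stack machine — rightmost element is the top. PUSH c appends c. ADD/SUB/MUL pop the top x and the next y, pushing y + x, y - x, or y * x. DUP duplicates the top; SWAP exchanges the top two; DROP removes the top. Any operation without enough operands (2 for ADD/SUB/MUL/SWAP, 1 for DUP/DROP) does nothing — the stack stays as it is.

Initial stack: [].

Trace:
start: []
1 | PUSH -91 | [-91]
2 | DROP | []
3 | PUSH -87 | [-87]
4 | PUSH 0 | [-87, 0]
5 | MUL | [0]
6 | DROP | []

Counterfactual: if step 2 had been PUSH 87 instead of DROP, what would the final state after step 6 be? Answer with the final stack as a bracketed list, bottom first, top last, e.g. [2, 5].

(re-executing from step 2 with the substitution; state before step 2: [-91])
2 | PUSH 87 | [-91, 87]
3 | PUSH -87 | [-91, 87, -87]
4 | PUSH 0 | [-91, 87, -87, 0]
5 | MUL | [-91, 87, 0]
6 | DROP | [-91, 87]

[-91, 87]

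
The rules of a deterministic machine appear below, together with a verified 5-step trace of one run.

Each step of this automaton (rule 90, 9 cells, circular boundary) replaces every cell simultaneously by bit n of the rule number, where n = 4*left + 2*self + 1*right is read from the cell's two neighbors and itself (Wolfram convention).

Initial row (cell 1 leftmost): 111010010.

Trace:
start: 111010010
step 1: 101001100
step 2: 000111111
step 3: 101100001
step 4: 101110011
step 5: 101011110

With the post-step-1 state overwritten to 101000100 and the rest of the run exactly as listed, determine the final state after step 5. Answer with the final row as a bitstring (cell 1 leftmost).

011011110

state after step 1 := 101000100
step 2: 000101011
step 3: 101000011
step 4: 100100110
step 5: 011011110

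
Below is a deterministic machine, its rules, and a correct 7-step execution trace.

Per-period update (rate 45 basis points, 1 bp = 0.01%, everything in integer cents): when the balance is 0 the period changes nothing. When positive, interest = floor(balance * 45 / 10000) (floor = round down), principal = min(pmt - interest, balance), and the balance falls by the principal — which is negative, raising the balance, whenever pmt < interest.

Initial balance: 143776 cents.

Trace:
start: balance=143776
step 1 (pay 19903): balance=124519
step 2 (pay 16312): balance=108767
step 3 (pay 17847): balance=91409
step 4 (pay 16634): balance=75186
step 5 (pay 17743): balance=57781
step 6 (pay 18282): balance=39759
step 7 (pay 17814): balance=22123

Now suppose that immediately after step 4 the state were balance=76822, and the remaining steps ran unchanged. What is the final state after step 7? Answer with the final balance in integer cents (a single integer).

23781

state after step 4 := balance=76822
step 5 (pay 17743): balance=59424
step 6 (pay 18282): balance=41409
step 7 (pay 17814): balance=23781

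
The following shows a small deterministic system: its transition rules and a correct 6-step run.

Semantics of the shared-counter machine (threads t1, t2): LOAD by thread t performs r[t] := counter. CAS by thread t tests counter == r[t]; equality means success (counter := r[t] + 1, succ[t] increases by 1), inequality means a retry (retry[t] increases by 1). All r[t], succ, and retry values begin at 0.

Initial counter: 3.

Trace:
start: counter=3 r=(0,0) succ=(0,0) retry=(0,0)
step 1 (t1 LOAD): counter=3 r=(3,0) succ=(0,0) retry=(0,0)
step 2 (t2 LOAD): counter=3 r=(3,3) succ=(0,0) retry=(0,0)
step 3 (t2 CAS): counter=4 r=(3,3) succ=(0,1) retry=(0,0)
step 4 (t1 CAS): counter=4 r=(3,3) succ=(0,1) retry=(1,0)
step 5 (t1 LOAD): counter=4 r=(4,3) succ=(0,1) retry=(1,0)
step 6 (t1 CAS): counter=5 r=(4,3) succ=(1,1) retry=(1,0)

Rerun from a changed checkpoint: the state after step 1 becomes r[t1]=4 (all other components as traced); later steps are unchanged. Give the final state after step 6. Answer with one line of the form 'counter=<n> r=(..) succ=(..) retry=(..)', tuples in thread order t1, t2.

counter=6 r=(5,3) succ=(2,1) retry=(0,0)

state after step 1 := counter=3 r=(4,0) succ=(0,0) retry=(0,0)
step 2 (t2 LOAD): counter=3 r=(4,3) succ=(0,0) retry=(0,0)
step 3 (t2 CAS): counter=4 r=(4,3) succ=(0,1) retry=(0,0)
step 4 (t1 CAS): counter=5 r=(4,3) succ=(1,1) retry=(0,0)
step 5 (t1 LOAD): counter=5 r=(5,3) succ=(1,1) retry=(0,0)
step 6 (t1 CAS): counter=6 r=(5,3) succ=(2,1) retry=(0,0)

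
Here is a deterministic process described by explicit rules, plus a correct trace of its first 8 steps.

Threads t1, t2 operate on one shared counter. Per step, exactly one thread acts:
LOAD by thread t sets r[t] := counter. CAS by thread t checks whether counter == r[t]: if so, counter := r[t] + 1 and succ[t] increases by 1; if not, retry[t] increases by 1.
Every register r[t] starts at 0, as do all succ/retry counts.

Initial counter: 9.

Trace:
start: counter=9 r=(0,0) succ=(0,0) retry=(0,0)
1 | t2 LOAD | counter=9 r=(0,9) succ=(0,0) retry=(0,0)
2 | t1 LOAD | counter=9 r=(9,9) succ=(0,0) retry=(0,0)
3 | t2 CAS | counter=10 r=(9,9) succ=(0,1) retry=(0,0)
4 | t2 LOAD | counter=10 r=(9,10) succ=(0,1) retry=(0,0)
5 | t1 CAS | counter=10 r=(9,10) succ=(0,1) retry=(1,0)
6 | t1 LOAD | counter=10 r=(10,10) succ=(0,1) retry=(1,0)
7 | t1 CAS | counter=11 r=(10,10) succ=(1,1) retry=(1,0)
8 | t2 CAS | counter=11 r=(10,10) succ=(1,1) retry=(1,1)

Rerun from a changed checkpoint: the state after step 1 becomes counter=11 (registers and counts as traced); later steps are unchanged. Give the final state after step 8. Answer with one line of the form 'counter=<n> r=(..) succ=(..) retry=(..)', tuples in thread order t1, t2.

state after step 1 := counter=11 r=(0,9) succ=(0,0) retry=(0,0)
2 | t1 LOAD | counter=11 r=(11,9) succ=(0,0) retry=(0,0)
3 | t2 CAS | counter=11 r=(11,9) succ=(0,0) retry=(0,1)
4 | t2 LOAD | counter=11 r=(11,11) succ=(0,0) retry=(0,1)
5 | t1 CAS | counter=12 r=(11,11) succ=(1,0) retry=(0,1)
6 | t1 LOAD | counter=12 r=(12,11) succ=(1,0) retry=(0,1)
7 | t1 CAS | counter=13 r=(12,11) succ=(2,0) retry=(0,1)
8 | t2 CAS | counter=13 r=(12,11) succ=(2,0) retry=(0,2)

counter=13 r=(12,11) succ=(2,0) retry=(0,2)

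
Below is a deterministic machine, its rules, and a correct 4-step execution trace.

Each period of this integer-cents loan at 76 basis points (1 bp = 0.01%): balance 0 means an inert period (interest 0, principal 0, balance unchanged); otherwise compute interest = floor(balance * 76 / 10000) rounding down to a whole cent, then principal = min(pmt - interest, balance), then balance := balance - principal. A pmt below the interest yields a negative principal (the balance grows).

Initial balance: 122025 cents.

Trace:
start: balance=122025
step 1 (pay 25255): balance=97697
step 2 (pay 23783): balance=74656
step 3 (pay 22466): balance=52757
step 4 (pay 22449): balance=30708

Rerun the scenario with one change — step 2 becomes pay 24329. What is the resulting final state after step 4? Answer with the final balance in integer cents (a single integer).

30154

(re-executing from step 2 with the substitution; state before step 2: balance=97697)
step 2 (pay 24329): balance=74110
step 3 (pay 22466): balance=52207
step 4 (pay 22449): balance=30154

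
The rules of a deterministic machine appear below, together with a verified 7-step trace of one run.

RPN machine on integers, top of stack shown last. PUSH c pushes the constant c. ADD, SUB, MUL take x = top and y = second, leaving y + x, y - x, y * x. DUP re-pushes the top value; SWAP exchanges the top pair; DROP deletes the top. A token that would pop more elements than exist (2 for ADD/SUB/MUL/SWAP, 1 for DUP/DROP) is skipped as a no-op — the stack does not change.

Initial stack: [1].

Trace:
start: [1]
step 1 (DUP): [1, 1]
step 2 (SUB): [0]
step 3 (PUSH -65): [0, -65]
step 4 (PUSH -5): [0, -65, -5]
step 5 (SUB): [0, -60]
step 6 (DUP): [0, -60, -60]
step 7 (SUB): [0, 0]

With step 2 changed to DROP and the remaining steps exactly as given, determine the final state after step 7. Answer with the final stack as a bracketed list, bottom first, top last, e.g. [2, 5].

[1, 0]

(re-executing from step 2 with the substitution; state before step 2: [1, 1])
step 2 (DROP): [1]
step 3 (PUSH -65): [1, -65]
step 4 (PUSH -5): [1, -65, -5]
step 5 (SUB): [1, -60]
step 6 (DUP): [1, -60, -60]
step 7 (SUB): [1, 0]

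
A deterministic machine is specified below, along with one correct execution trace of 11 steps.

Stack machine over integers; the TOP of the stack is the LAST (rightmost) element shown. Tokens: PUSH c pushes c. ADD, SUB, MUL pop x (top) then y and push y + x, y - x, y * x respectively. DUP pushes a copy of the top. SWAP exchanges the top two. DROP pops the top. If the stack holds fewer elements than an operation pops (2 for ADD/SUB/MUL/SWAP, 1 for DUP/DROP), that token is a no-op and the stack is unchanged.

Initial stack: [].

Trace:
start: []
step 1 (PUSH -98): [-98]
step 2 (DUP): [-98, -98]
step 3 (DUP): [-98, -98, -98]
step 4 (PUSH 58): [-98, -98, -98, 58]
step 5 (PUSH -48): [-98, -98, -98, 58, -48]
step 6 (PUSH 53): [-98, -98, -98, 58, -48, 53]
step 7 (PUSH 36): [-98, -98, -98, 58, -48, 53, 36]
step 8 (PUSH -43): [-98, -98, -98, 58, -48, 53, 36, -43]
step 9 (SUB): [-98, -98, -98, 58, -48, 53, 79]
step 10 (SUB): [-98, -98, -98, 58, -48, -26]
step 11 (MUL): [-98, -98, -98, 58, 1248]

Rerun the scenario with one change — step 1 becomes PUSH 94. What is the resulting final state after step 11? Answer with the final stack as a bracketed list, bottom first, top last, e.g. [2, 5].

(re-executing from step 1 with the substitution; state before step 1: [])
step 1 (PUSH 94): [94]
step 2 (DUP): [94, 94]
step 3 (DUP): [94, 94, 94]
step 4 (PUSH 58): [94, 94, 94, 58]
step 5 (PUSH -48): [94, 94, 94, 58, -48]
step 6 (PUSH 53): [94, 94, 94, 58, -48, 53]
step 7 (PUSH 36): [94, 94, 94, 58, -48, 53, 36]
step 8 (PUSH -43): [94, 94, 94, 58, -48, 53, 36, -43]
step 9 (SUB): [94, 94, 94, 58, -48, 53, 79]
step 10 (SUB): [94, 94, 94, 58, -48, -26]
step 11 (MUL): [94, 94, 94, 58, 1248]

[94, 94, 94, 58, 1248]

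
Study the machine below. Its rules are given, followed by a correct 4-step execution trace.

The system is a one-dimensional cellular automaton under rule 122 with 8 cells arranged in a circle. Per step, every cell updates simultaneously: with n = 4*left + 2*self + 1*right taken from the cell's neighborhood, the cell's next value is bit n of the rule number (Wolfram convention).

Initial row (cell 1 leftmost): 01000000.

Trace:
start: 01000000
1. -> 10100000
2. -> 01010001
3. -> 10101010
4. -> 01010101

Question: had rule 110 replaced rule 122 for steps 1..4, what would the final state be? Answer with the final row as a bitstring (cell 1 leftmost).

11000111

(re-executing steps 1..4 under rule 110; state before step 1: 01000000)
1. -> 11000000
2. -> 11000001
3. -> 01000011
4. -> 11000111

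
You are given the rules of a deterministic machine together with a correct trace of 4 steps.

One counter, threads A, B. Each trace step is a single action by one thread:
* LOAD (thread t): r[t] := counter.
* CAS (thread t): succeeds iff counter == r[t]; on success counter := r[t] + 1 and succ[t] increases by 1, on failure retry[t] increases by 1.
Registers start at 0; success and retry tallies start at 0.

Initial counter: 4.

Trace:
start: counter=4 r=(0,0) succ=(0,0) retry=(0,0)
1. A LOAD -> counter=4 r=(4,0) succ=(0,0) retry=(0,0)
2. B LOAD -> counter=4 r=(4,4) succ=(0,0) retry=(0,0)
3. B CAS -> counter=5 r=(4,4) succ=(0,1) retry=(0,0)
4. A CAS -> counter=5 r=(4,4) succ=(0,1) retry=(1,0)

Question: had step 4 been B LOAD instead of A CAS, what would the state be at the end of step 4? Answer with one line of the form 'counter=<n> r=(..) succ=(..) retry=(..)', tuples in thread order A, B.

(re-executing from step 4 with the substitution; state before step 4: counter=5 r=(4,4) succ=(0,1) retry=(0,0))
4. B LOAD -> counter=5 r=(4,5) succ=(0,1) retry=(0,0)

counter=5 r=(4,5) succ=(0,1) retry=(0,0)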